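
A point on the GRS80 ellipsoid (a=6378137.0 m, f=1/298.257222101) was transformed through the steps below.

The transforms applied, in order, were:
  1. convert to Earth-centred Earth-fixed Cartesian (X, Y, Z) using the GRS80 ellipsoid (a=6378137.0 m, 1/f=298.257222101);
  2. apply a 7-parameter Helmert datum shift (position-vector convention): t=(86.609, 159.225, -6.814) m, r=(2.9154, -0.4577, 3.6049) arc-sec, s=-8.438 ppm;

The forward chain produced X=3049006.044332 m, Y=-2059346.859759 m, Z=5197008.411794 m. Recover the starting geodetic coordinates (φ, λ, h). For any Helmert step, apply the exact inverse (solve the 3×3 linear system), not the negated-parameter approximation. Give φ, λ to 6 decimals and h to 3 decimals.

start: X=3049006.0443, Y=-2059346.8598, Z=5197008.4118 m
→ Helmert⁻¹: X=3048920.7006, Y=-2059503.2923, Z=5197081.4226
→ geod (Bowring, a=6378137.000): φ=54.88418100°, λ=-34.03847600°, h=3794.4640 m

φ=54.884181°, λ=-34.038476°, h=3794.464 m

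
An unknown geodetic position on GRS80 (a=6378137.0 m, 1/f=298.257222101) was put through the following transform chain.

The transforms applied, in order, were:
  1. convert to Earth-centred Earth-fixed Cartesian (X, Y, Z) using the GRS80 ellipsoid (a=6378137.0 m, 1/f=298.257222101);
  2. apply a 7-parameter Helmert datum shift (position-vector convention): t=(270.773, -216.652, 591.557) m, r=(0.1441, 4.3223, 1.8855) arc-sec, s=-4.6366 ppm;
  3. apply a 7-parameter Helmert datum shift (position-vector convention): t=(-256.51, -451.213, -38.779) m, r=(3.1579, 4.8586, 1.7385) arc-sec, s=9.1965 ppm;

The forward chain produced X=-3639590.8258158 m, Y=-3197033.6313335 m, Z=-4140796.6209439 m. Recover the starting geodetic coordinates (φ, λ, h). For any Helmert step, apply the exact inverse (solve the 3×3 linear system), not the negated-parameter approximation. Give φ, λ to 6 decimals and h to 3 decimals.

start: X=-3639590.8258, Y=-3197033.6313, Z=-4140796.6209 m
→ Helmert⁻¹: X=-3639230.2532, Y=-3196585.7427, Z=-4140756.5449
→ Helmert⁻¹: X=-3639460.3352, Y=-3196353.5355, Z=-4141441.3360
→ geod (Bowring, a=6378137.000): φ=-40.72049200°, λ=-138.70880200°, h=3822.4850 m

φ=-40.720492°, λ=-138.708802°, h=3822.485 m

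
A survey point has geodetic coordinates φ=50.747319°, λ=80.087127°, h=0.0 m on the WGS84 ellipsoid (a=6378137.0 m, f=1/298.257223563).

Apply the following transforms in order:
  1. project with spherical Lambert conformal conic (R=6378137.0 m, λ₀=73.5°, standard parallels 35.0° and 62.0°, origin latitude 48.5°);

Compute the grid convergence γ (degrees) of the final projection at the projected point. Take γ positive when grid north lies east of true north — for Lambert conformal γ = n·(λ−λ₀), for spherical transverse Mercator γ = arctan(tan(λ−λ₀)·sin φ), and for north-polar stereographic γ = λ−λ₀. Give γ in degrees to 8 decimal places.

start: φ=50.747319°, λ=80.087127°, h=0.000 m
→ into lcc (λ₀=73.5°): φ=50.74731900°, λ−λ₀=6.58712700°
convergence γ = 4.98105853°

4.98105853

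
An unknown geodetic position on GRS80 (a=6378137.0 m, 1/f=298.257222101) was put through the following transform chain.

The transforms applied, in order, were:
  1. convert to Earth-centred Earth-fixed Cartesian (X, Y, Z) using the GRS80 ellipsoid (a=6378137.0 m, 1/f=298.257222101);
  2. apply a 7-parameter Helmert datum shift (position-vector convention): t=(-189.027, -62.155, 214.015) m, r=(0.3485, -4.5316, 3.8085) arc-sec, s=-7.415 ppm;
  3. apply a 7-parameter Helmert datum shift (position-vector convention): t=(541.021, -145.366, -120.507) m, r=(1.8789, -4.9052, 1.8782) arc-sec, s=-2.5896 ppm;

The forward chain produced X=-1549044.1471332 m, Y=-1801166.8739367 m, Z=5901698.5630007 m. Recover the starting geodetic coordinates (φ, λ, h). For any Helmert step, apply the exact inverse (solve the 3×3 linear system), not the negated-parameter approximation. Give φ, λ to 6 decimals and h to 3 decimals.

φ=68.207561°, λ=-130.703619°, h=2183.973 m

start: X=-1549044.1471, Y=-1801166.8739, Z=5901698.5630 m
→ Helmert⁻¹: X=-1549465.2268, Y=-1800958.3015, Z=5901887.6066
→ Helmert⁻¹: X=-1549191.2788, Y=-1800870.9244, Z=5901754.4310
→ geod (Bowring, a=6378137.000): φ=68.20756100°, λ=-130.70361900°, h=2183.9730 m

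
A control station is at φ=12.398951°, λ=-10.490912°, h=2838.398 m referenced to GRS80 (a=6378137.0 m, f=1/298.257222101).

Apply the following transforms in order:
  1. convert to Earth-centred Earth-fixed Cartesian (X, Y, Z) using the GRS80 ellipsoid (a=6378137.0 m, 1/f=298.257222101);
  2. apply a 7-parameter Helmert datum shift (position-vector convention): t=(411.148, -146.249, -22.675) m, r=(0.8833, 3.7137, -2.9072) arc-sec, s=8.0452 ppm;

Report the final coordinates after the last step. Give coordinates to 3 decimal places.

X=6129383.474 m, Y=-1135169.249 m, Z=1361021.841 m

start: φ=12.398951°, λ=-10.490912°, h=2838.398 m
→ ECEF (a=6378137.000, f=1/298.257222101): X=6128914.5065, Y=-1134921.6561, Z=1361148.7746
→ Helmert 7p (PV): X=6129383.4736, Y=-1135169.2494, Z=1361021.8410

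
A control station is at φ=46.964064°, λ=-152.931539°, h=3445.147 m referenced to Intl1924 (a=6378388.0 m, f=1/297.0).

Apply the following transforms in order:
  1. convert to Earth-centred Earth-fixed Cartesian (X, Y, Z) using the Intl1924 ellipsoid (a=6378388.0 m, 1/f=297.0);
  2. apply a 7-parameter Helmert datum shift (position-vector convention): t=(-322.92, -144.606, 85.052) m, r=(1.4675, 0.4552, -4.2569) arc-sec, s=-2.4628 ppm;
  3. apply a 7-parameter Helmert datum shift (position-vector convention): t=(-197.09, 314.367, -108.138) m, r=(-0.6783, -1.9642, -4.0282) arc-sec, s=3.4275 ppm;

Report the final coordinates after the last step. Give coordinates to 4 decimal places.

X=-3885875.8654 m, Y=-1985172.8367 m, Z=4641588.4057 m

start: φ=46.964064°, λ=-152.931539°, h=3445.147 m
→ ECEF (a=6378388.000, f=1/297.0): X=-3885238.3946, Y=-1985478.9890, Z=4641643.0372
→ Helmert 7p (PV): X=-3885582.4788, Y=-1985571.5452, Z=4641711.1060
→ Helmert 7p (PV): X=-3885875.8654, Y=-1985172.8367, Z=4641588.4057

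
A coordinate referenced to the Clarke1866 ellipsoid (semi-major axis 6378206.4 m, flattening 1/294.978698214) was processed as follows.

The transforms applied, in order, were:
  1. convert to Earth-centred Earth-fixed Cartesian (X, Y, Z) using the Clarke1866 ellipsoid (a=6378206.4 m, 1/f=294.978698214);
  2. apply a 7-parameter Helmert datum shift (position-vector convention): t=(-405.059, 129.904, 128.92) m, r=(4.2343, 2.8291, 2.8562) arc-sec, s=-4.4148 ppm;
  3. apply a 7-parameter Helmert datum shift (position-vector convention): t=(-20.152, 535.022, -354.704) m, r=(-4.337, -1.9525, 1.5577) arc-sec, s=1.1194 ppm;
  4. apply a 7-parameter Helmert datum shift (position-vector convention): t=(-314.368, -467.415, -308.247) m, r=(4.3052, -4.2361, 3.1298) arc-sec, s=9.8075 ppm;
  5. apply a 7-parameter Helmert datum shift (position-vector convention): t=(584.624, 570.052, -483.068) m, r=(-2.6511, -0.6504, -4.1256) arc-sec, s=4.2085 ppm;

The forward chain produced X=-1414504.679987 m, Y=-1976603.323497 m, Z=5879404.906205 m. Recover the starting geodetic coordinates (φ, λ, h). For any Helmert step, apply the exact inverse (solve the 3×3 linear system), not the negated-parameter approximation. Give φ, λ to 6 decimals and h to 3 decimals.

φ=67.676445°, λ=-125.574284°, h=3360.817 m

start: X=-1414504.6800, Y=-1976603.3235, Z=5879404.9062 m
→ Helmert⁻¹: X=-1415025.2598, Y=-1977268.9302, Z=5879842.2771
→ Helmert⁻¹: X=-1414606.2481, Y=-1976637.9312, Z=5880163.1639
→ Helmert⁻¹: X=-1414543.7803, Y=-1977283.7026, Z=5880483.1002
→ Helmert⁻¹: X=-1414252.9992, Y=-1977282.0374, Z=5880401.3338
→ geod (Bowring, a=6378206.400): φ=67.67644500°, λ=-125.57428400°, h=3360.8170 m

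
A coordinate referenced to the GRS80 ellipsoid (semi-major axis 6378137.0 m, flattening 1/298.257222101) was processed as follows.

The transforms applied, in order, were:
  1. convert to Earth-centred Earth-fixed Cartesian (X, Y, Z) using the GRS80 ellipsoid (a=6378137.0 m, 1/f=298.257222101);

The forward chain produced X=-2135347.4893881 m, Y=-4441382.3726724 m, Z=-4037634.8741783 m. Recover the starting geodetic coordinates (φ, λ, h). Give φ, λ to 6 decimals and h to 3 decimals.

φ=-39.517145°, λ=-115.677523°, h=1355.831 m

start: X=-2135347.4894, Y=-4441382.3727, Z=-4037634.8742 m
→ geod (Bowring, a=6378137.000): φ=-39.51714500°, λ=-115.67752300°, h=1355.8310 m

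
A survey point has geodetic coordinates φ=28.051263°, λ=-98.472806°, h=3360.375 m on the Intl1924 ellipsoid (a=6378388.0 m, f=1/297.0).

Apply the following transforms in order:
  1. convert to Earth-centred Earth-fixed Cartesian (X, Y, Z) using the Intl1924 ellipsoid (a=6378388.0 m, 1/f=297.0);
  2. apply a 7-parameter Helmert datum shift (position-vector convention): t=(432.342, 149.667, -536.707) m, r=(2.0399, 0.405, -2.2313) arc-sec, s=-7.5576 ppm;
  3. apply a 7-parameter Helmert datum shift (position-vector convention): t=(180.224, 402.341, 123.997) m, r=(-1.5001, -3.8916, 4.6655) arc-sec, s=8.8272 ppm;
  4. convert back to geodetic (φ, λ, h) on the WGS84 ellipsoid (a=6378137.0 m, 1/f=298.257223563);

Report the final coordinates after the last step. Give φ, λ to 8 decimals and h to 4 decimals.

start: φ=28.051263°, λ=-98.472806°, h=3360.375 m
→ ECEF (a=6378388.000, f=1/297.0): X=-830445.7979, Y=-5574740.9332, Z=2983142.0806
→ Helmert 7p (PV): X=-830061.6275, Y=-5574569.6533, Z=2982529.3266
→ Helmert 7p (PV): X=-829818.9103, Y=-5574213.6043, Z=2982704.5325
→ geod (Bowring, a=6378137.000): φ=28.04970130°, λ=-98.46729211°, h=2843.6674 m

φ=28.04970130°, λ=-98.46729211°, h=2843.6674 m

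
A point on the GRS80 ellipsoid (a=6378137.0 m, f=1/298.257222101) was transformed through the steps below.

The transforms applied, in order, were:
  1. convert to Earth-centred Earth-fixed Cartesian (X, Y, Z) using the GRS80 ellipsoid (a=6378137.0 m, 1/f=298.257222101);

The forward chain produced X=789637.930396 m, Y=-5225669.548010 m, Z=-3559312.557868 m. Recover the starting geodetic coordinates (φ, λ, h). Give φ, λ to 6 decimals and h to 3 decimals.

start: X=789637.9304, Y=-5225669.5480, Z=-3559312.5579 m
→ geod (Bowring, a=6378137.000): φ=-34.13782000°, λ=-81.40718500°, h=360.6300 m

φ=-34.137820°, λ=-81.407185°, h=360.630 m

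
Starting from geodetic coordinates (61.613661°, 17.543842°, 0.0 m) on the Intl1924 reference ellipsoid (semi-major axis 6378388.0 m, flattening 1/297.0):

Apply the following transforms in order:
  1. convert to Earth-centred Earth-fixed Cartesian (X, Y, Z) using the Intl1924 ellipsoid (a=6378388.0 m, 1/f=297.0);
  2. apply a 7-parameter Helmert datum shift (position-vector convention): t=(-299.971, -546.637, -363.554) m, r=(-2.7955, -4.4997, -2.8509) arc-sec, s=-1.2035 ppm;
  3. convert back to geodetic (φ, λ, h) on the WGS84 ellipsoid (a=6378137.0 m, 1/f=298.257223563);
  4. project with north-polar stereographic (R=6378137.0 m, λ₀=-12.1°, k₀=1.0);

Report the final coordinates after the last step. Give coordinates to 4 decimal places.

E=1595240.0377 m, N=-2803914.5900 m

start: φ=61.613661°, λ=17.543842°, h=0.000 m
→ ECEF (a=6378388.000, f=1/297.0): X=2898883.2138, Y=916453.6614, Z=5588296.5825
→ Helmert 7p (PV): X=2898470.5114, Y=915941.5923, Z=5587977.1218
→ geod (Bowring, a=6378137.000): φ=61.61593611°, λ=17.53698389°, h=-361.1590 m
→ stereo (R=6378137.0, λ₀=-12.1°): E=1595240.0377, N=-2803914.5900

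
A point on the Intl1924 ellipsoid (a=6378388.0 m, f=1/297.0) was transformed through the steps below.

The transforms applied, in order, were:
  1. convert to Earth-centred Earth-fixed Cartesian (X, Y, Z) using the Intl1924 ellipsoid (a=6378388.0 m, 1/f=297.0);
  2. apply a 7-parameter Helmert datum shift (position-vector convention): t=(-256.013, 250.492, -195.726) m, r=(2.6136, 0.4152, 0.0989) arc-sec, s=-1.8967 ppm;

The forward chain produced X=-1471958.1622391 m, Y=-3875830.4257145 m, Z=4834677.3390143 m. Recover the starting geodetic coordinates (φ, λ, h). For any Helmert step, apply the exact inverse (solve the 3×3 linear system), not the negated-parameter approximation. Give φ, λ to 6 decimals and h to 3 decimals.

start: X=-1471958.1622, Y=-3875830.4257, Z=4834677.3390 m
→ Helmert⁻¹: X=-1471716.5316, Y=-3876026.3000, Z=4834928.3863
→ geod (Bowring, a=6378388.000): φ=49.57718700°, λ=-110.79163200°, h=3163.4880 m

φ=49.577187°, λ=-110.791632°, h=3163.488 m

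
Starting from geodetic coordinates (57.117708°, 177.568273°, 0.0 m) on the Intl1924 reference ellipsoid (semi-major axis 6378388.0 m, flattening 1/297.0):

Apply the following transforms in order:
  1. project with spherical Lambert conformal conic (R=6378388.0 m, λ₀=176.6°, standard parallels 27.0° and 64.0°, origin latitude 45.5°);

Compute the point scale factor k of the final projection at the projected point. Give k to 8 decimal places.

start: φ=57.117708°, λ=177.568273°, h=0.000 m
→ into lcc (λ₀=176.6°): φ=57.11770800°, λ−λ₀=0.96827300°
scale k = 0.96508146

0.96508146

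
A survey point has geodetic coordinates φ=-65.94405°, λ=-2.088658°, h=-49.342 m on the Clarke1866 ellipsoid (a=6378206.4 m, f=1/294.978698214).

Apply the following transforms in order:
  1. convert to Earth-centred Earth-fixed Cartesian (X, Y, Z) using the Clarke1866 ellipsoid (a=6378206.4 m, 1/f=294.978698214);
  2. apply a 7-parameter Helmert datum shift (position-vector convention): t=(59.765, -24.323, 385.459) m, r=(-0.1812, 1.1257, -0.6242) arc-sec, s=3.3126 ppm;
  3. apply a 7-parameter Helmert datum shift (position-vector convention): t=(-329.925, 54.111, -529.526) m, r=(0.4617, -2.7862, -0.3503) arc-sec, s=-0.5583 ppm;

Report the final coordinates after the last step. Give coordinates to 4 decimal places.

start: φ=-65.944050°, λ=-2.088658°, h=-49.342 m
→ ECEF (a=6378206.400, f=1/294.978698214): X=2605554.8148, Y=-95024.8848, Z=-5801172.1245
→ Helmert 7p (PV): X=2605591.2631, Y=-95062.5038, Z=-5800820.0190
→ Helmert 7p (PV): X=2605338.0787, Y=-94999.7804, Z=-5801311.3232

X=2605338.0787 m, Y=-94999.7804 m, Z=-5801311.3232 m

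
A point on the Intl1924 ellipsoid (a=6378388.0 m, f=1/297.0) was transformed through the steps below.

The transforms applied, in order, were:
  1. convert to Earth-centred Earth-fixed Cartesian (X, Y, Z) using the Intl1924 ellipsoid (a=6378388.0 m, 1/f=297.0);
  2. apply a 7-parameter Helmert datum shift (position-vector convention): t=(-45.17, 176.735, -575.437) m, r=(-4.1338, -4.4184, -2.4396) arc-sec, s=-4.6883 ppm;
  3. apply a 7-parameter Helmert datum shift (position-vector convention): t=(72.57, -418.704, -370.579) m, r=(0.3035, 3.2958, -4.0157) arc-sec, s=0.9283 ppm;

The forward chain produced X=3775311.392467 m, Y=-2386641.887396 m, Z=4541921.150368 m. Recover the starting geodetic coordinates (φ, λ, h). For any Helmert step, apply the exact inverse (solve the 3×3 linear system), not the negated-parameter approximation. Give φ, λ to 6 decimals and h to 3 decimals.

φ=45.679320°, λ=-32.296398°, h=3243.908 m

start: X=3775311.3925, Y=-2386641.8874, Z=4541921.1504 m
→ Helmert⁻¹: X=3775209.1930, Y=-2386140.7863, Z=4542351.3459
→ Helmert⁻¹: X=3775397.5992, Y=-2386375.0993, Z=4542819.3829
→ geod (Bowring, a=6378388.000): φ=45.67932000°, λ=-32.29639800°, h=3243.9080 m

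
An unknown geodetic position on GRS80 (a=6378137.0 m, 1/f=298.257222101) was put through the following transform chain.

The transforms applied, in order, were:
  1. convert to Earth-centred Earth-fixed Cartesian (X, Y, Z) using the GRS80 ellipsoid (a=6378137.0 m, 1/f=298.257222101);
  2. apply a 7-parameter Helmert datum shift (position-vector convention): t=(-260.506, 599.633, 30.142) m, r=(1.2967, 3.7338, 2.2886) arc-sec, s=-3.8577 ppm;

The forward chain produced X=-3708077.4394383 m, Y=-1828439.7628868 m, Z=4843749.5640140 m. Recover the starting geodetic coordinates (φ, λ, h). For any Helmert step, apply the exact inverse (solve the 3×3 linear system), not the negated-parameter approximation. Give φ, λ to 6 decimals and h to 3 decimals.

φ=49.706356°, λ=-153.744760°, h=2558.539 m

start: X=-3708077.4394, Y=-1828439.7629, Z=4843749.5640 m
→ Helmert⁻¹: X=-3707939.2106, Y=-1828974.8604, Z=4843682.4847
→ geod (Bowring, a=6378137.000): φ=49.70635600°, λ=-153.74476000°, h=2558.5390 m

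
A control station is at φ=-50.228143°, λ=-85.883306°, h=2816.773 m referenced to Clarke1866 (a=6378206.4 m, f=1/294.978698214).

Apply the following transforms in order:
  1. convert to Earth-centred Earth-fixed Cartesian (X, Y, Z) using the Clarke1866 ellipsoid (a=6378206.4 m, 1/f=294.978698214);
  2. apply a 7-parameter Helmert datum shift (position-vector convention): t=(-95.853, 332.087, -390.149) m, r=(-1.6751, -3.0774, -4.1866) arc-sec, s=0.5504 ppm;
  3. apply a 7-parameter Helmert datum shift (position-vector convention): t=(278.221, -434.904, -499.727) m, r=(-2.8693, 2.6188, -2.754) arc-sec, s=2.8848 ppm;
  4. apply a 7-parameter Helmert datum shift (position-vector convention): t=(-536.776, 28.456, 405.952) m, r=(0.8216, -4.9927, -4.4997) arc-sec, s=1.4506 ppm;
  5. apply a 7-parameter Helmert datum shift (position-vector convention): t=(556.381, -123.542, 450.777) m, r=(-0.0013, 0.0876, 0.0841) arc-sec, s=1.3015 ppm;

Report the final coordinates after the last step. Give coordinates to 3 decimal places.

X=293742.866 m, Y=-4080102.581 m, Z=-4881004.801 m

start: φ=-50.228143°, λ=-85.883306°, h=2816.773 m
→ ECEF (a=6378206.400, f=1/294.978698214): X=293636.7558, Y=-4079775.1404, Z=-4881022.7446
→ Helmert 7p (PV): X=293531.0796, Y=-4079490.8982, Z=-4881378.0668
→ Helmert 7p (PV): X=293693.7032, Y=-4080009.3938, Z=-4881838.8534
→ Helmert 7p (PV): X=293186.5135, Y=-4079973.8177, Z=-4881449.1256
→ Helmert 7p (PV): X=293742.8665, Y=-4080102.5810, Z=-4881004.8007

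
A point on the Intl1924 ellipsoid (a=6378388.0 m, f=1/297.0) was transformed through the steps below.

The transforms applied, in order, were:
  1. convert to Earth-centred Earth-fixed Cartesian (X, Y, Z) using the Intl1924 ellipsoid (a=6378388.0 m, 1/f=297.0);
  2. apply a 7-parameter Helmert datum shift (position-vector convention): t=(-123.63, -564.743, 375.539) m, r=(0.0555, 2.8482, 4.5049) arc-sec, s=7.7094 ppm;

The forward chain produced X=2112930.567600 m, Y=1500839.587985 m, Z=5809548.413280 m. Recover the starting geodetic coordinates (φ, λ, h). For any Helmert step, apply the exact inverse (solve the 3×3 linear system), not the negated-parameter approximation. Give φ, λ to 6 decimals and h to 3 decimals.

start: X=2112930.5676, Y=1500839.5880, Z=5809548.4133 m
→ Helmert⁻¹: X=2112990.4818, Y=1501348.1707, Z=5809156.8626
→ geod (Bowring, a=6378388.000): φ=66.09692900°, λ=35.39502700°, h=753.9600 m

φ=66.096929°, λ=35.395027°, h=753.960 m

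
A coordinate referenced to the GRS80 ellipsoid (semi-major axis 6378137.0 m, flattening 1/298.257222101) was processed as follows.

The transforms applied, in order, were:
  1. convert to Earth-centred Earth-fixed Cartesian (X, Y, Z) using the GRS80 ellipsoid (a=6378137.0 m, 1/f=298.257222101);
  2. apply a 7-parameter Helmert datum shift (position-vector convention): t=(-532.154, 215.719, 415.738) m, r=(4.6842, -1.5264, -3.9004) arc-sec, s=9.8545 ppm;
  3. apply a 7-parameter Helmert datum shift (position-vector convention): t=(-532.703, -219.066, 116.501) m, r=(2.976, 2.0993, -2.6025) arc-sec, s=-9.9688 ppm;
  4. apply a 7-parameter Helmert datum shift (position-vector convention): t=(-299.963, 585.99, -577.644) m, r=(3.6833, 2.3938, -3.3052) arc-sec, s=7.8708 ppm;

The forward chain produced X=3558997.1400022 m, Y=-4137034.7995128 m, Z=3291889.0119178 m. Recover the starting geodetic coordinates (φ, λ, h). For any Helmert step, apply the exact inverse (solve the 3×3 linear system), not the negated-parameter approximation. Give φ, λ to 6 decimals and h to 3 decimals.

start: X=3558997.1400, Y=-4137034.7995, Z=3291889.0119 m
→ Helmert⁻¹: X=3559297.1762, Y=-4137472.3933, Z=3292555.9325
→ Helmert⁻¹: X=3559884.0562, Y=-4137202.1498, Z=3292568.1767
→ Helmert⁻¹: X=3560483.7210, Y=-4137235.0050, Z=3292187.6034
→ geod (Bowring, a=6378137.000): φ=31.26649800°, λ=-49.28487800°, h=1932.0280 m

φ=31.266498°, λ=-49.284878°, h=1932.028 m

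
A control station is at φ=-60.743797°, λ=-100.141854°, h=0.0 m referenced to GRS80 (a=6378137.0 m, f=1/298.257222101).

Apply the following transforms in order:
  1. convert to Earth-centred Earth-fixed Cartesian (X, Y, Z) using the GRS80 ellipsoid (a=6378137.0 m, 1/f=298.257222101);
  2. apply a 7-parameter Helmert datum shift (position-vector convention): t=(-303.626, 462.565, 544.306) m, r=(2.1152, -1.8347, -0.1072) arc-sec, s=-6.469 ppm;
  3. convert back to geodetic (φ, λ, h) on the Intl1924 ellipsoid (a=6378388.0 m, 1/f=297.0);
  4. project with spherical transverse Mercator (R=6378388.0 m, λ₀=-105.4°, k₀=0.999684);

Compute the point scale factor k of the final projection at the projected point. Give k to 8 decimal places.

start: φ=-60.743797°, λ=-100.141854°, h=0.000 m
→ ECEF (a=6378137.000, f=1/298.257222101): X=-550280.1978, Y=-3076237.9263, Z=-5541446.5210
→ Helmert 7p (PV): X=-550532.5727, Y=-3075698.3492, Z=-5540902.8079
→ geod (Bowring, a=6378388.000): φ=-60.74592363°, λ=-100.14815176°, h=-893.7165 m
→ into tm (λ₀=-105.4°): φ=-60.74592363°, λ−λ₀=5.25184824°
scale k = 1.00068562

1.00068562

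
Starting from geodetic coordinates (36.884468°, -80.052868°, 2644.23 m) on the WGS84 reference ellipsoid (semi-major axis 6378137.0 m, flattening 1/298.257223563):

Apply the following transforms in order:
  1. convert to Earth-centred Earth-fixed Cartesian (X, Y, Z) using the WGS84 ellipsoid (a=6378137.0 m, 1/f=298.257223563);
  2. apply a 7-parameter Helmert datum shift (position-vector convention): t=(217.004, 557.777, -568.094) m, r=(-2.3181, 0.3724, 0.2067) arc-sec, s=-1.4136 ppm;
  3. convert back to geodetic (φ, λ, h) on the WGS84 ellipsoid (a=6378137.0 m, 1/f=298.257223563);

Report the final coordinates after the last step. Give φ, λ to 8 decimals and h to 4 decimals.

φ=36.88376032°, λ=-80.04917430°, h=1885.0312 m

start: φ=36.884468°, λ=-80.052868°, h=2644.230 m
→ ECEF (a=6378137.000, f=1/298.257223563): X=882666.1851, Y=-5033000.8892, Z=3808732.8833
→ Helmert 7p (PV): X=882893.8615, Y=-5032392.3088, Z=3808214.3748
→ geod (Bowring, a=6378137.000): φ=36.88376032°, λ=-80.04917430°, h=1885.0312 m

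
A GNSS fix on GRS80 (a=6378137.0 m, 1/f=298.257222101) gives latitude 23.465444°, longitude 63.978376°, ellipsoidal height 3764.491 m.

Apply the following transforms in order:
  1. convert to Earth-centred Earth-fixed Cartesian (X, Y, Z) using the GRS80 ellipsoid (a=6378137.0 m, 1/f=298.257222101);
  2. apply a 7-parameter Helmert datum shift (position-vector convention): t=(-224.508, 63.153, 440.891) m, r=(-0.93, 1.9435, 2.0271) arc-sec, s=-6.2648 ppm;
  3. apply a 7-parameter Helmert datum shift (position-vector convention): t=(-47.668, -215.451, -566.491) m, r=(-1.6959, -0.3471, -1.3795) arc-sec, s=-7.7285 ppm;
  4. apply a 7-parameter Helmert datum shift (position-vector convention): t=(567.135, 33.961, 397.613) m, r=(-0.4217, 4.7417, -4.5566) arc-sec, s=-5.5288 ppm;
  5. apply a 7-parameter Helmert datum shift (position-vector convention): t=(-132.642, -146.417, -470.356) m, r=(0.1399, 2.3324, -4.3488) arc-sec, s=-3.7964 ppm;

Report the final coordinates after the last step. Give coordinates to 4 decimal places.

start: φ=23.465444°, λ=63.978376°, h=3764.491 m
→ ECEF (a=6378137.000, f=1/298.257222101): X=2569626.5958, Y=5263472.5755, Z=2525584.9525
→ Helmert 7p (PV): X=2569358.0591, Y=5263539.3944, Z=2525962.0778
→ Helmert 7p (PV): X=2569321.4855, Y=5263286.8486, Z=2525337.1123
→ Helmert 7p (PV): X=2570048.7392, Y=5263240.1142, Z=2525650.9384
→ Helmert 7p (PV): X=2570045.8672, Y=5263017.8172, Z=2525145.5023

X=2570045.8672 m, Y=5263017.8172 m, Z=2525145.5023 m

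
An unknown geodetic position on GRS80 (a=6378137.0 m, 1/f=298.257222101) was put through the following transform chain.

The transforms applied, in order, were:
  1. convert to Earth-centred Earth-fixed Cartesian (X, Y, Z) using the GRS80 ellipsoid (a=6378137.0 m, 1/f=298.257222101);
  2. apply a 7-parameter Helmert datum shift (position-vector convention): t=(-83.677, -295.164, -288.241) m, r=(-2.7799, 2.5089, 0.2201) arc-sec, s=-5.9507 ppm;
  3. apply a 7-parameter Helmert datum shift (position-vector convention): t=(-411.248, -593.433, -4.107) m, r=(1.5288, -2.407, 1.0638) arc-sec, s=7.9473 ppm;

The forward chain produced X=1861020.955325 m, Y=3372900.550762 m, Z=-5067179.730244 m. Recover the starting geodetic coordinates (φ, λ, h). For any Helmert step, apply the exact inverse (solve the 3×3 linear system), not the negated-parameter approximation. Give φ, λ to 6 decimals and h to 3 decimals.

start: X=1861020.9553, Y=3372900.5508, Z=-5067179.7302 m
→ Helmert⁻¹: X=1861375.6770, Y=3373420.0168, Z=-5067182.0777
→ Helmert⁻¹: X=1861535.6618, Y=3373801.5582, Z=-5066855.8758
→ geod (Bowring, a=6378137.000): φ=-52.93262300°, λ=61.11175300°, h=1038.1360 m

φ=-52.932623°, λ=61.111753°, h=1038.136 m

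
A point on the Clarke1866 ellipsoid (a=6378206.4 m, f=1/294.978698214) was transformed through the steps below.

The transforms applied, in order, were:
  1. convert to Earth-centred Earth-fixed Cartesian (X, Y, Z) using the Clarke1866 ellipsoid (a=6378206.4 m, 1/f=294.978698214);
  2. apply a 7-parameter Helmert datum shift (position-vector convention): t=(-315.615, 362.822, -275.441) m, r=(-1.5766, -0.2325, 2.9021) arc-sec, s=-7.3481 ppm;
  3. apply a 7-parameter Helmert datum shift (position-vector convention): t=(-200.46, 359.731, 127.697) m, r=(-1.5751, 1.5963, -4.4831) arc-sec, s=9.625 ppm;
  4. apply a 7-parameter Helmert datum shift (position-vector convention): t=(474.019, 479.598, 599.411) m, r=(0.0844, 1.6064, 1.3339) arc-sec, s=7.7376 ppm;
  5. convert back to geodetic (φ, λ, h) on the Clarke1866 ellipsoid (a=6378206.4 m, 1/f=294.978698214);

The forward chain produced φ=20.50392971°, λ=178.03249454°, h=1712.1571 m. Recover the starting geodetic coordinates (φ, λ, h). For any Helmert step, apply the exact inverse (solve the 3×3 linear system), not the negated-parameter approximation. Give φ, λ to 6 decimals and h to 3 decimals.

φ=20.499574°, λ=178.044391°, h=1411.981 m

start: φ=20.503930°, λ=178.032495°, h=1712.157 m
→ ECEF (a=6378206.400, f=1/294.978698214): X=-5974696.7707, Y=205248.4731, Z=2220504.4882
→ Helmert⁻¹: X=-5975140.5203, Y=204806.8398, Z=2219841.2821
→ Helmert⁻¹: X=-5974904.1704, Y=204298.3285, Z=2219647.5404
→ Helmert⁻¹: X=-5974627.0850, Y=204004.0984, Z=2219947.5876
→ geod (Bowring, a=6378206.400): φ=20.49957400°, λ=178.04439100°, h=1411.9810 m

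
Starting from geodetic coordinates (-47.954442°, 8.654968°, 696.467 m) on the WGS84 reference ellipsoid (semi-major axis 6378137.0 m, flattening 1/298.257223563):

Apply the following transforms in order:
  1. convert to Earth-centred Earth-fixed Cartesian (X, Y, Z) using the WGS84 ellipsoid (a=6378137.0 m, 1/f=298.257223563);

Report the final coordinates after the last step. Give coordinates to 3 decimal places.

start: φ=-47.954442°, λ=8.654968°, h=696.467 m
→ ECEF (a=6378137.000, f=1/298.257223563): X=4231209.3142, Y=644063.0005, Z=-4714002.4986

X=4231209.314 m, Y=644063.000 m, Z=-4714002.499 m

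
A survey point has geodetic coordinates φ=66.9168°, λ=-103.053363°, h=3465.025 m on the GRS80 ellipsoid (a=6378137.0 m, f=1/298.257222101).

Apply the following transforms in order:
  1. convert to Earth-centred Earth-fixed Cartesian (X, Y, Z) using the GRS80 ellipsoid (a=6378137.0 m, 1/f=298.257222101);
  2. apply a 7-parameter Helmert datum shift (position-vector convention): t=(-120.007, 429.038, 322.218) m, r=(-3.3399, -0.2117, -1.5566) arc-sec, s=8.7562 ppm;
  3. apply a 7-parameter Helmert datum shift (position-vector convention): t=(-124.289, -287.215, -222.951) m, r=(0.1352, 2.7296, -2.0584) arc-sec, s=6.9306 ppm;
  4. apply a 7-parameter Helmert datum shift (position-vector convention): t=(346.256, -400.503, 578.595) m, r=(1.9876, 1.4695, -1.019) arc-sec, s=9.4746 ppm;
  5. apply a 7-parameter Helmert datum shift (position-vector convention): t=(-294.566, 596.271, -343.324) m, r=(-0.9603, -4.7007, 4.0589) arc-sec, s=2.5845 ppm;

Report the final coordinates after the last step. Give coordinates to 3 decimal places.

X=-566943.995 m, Y=-2443963.127 m, Z=5848489.978 m

start: φ=66.916800°, λ=-103.053363°, h=3465.025 m
→ ECEF (a=6378137.000, f=1/298.257222101): X=-566708.6229, Y=-2444296.2243, Z=5847969.3216
→ Helmert 7p (PV): X=-566858.0406, Y=-2443789.6194, Z=5848381.7431
→ Helmert 7p (PV): X=-566933.2510, Y=-2444091.9479, Z=5848205.2246
→ Helmert 7p (PV): X=-566562.7760, Y=-2444569.1616, Z=5848819.7162
→ Helmert 7p (PV): X=-566943.9945, Y=-2443963.1273, Z=5848489.9778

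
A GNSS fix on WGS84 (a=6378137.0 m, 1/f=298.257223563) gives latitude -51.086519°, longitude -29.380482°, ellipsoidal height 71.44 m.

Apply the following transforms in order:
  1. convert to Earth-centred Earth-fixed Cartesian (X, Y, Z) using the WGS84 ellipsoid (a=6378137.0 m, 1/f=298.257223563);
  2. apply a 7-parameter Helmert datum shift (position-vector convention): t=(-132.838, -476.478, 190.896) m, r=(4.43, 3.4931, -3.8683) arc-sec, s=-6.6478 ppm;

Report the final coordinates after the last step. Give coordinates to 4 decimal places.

X=3497961.4260 m, Y=-1970009.0270 m, Z=-4939529.6772 m

start: φ=-51.086519°, λ=-29.380482°, h=71.440 m
→ ECEF (a=6378137.000, f=1/298.257223563): X=3498238.1097, Y=-1969586.1261, Z=-4939651.8677
→ Helmert 7p (PV): X=3497961.4260, Y=-1970009.0270, Z=-4939529.6772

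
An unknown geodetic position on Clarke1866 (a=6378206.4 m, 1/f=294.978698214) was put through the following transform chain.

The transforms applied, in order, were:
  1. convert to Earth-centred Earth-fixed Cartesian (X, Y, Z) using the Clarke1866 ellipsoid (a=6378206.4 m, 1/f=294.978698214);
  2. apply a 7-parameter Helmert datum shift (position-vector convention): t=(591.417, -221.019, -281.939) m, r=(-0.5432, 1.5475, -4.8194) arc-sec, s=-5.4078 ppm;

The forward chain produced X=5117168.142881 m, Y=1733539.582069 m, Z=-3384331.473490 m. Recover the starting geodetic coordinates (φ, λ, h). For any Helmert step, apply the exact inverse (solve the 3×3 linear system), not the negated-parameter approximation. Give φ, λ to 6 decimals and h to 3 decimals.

φ=-32.237999°, λ=18.720378°, h=2665.133 m

start: X=5117168.1429, Y=1733539.5821, Z=-3384331.4735 m
→ Helmert⁻¹: X=5116589.2713, Y=1733898.4385, Z=-3384024.8814
→ geod (Bowring, a=6378206.400): φ=-32.23799900°, λ=18.72037800°, h=2665.1330 m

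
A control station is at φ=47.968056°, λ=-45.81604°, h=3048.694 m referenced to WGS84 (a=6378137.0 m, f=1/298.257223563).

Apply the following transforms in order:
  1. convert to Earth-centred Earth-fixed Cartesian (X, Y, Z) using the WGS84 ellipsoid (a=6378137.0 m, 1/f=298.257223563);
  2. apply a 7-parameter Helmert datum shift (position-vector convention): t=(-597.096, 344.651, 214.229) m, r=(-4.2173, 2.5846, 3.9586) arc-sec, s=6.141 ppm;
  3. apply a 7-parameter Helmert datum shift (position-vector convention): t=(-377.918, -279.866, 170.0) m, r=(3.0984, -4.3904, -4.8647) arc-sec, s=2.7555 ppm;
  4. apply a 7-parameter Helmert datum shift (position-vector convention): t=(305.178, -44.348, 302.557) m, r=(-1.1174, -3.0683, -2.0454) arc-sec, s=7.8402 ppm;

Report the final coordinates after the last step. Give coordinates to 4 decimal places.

X=2982509.5677 m, Y=-3069520.4320 m, Z=4717632.9153 m

start: φ=47.968056°, λ=-45.816040°, h=3048.694 m
→ ECEF (a=6378137.000, f=1/298.257223563): X=2983284.8647, Y=-3069497.9672, Z=4716763.4239
→ Helmert 7p (PV): X=2982824.1025, Y=-3069018.4712, Z=4717031.9957
→ Helmert 7p (PV): X=2982281.6180, Y=-3069448.0001, Z=4717232.3826
→ Helmert 7p (PV): X=2982509.5677, Y=-3069520.4320, Z=4717632.9153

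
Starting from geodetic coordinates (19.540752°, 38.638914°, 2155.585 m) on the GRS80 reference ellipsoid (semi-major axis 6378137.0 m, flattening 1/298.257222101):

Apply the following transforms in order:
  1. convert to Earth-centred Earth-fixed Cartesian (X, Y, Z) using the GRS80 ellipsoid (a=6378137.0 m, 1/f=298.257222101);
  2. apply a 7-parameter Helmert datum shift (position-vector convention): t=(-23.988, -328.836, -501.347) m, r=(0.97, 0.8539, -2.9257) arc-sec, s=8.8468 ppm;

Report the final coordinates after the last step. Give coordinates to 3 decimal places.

start: φ=19.540752°, λ=38.638914°, h=2155.585 m
→ ECEF (a=6378137.000, f=1/298.257222101): X=4698346.0568, Y=3755867.7505, Z=2120575.1849
→ Helmert 7p (PV): X=4698425.6875, Y=3755495.5265, Z=2120090.8105

X=4698425.687 m, Y=3755495.527 m, Z=2120090.811 m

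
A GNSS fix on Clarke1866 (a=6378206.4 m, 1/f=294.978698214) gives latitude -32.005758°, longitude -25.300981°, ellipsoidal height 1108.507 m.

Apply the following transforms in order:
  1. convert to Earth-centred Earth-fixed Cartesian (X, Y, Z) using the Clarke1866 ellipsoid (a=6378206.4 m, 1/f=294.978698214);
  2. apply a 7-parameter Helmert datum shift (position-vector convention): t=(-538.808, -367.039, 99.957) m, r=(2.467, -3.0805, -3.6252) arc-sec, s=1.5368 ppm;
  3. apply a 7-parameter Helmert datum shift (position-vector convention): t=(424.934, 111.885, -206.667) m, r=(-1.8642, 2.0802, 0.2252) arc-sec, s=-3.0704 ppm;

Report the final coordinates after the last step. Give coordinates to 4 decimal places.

start: φ=-32.005758°, λ=-25.300981°, h=1108.507 m
→ ECEF (a=6378206.400, f=1/294.978698214): X=4895364.2806, Y=-2314130.6403, Z=-3361380.7648
→ Helmert 7p (PV): X=4894842.5250, Y=-2314547.0707, Z=-3361240.5406
→ Helmert 7p (PV): X=4895221.0586, Y=-2314453.1134, Z=-3361465.3334

X=4895221.0586 m, Y=-2314453.1134 m, Z=-3361465.3334 m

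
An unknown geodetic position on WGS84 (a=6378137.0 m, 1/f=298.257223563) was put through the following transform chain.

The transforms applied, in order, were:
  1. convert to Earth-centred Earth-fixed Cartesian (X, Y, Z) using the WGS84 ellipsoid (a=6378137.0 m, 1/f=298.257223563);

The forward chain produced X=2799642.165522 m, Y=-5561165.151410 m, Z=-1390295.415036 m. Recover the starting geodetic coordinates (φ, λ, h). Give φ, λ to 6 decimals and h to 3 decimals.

start: X=2799642.1655, Y=-5561165.1514, Z=-1390295.4150 m
→ geod (Bowring, a=6378137.000): φ=-12.66974200°, λ=-63.27807000°, h=2340.8460 m

φ=-12.669742°, λ=-63.278070°, h=2340.846 m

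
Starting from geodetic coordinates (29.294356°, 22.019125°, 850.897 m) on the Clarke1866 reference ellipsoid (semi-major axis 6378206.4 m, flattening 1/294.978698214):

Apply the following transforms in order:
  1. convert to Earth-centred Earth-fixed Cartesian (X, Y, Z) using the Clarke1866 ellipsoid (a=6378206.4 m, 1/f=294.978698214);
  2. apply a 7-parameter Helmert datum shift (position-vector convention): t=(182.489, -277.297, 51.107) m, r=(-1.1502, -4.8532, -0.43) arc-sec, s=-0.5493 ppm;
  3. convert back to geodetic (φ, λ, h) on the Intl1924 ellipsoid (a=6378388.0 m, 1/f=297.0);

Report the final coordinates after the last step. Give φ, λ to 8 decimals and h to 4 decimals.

φ=29.29447802°, λ=22.01610280°, h=713.0535 m

start: φ=29.294356°, λ=22.019125°, h=850.897 m
→ ECEF (a=6378206.400, f=1/294.978698214): X=5161677.6427, Y=2087457.5931, Z=3102641.4197
→ Helmert 7p (PV): X=5161788.6462, Y=2087185.6903, Z=3102800.6310
→ geod (Bowring, a=6378388.000): φ=29.29447802°, λ=22.01610280°, h=713.0535 m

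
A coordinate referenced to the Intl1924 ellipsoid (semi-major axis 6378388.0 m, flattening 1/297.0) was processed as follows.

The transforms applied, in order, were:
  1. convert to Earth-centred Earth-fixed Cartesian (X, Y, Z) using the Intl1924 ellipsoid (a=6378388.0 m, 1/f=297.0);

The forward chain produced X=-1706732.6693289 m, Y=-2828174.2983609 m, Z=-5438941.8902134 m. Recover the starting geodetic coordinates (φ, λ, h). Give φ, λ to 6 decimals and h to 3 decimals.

start: X=-1706732.6693, Y=-2828174.2984, Z=-5438941.8902 m
→ geod (Bowring, a=6378388.000): φ=-58.89943300°, λ=-121.10993400°, h=780.2170 m

φ=-58.899433°, λ=-121.109934°, h=780.217 m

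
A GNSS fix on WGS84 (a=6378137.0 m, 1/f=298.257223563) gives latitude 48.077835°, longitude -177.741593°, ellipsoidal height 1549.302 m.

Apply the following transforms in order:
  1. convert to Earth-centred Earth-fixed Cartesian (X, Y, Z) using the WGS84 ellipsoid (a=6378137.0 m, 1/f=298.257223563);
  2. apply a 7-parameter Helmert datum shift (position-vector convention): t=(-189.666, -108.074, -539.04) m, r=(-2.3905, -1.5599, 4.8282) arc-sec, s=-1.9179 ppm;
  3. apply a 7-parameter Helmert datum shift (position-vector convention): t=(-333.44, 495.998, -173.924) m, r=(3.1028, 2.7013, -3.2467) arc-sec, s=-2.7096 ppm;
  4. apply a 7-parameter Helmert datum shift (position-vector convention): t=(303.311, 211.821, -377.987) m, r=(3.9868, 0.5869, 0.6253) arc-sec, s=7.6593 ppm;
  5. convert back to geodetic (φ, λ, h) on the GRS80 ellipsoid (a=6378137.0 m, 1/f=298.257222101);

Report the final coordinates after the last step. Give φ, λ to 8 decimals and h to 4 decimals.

φ=48.07039658°, λ=-177.74767326°, h=888.0700 m

start: φ=48.077835°, λ=-177.741593°, h=1549.302 m
→ ECEF (a=6378137.000, f=1/298.257223563): X=-4267000.4974, Y=-168277.9725, Z=4723815.7522
→ Helmert 7p (PV): X=-4267213.7651, Y=-168430.8582, Z=4723237.3330
→ Helmert 7p (PV): X=-4267476.4371, Y=-167938.2866, Z=4723103.9617
→ Helmert 7p (PV): X=-4267191.8638, Y=-167831.9805, Z=4722771.0470
→ geod (Bowring, a=6378137.000): φ=48.07039658°, λ=-177.74767326°, h=888.0700 m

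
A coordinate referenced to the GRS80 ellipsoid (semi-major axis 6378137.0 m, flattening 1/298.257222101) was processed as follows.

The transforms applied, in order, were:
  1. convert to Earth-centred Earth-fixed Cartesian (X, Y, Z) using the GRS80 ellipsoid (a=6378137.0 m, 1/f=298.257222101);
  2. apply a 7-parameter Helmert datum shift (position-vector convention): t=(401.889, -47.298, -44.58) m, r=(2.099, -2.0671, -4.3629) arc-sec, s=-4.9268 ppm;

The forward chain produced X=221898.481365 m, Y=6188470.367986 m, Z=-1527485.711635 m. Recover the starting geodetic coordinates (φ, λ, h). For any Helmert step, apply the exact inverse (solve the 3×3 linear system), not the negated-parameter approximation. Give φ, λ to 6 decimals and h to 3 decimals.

start: X=221898.4814, Y=6188470.3680, Z=-1527485.7116 m
→ Helmert⁻¹: X=221351.4760, Y=6188537.2934, Z=-1527513.8514
→ geod (Bowring, a=6378137.000): φ=-13.94636500°, λ=87.95151900°, h=1205.5320 m

φ=-13.946365°, λ=87.951519°, h=1205.532 m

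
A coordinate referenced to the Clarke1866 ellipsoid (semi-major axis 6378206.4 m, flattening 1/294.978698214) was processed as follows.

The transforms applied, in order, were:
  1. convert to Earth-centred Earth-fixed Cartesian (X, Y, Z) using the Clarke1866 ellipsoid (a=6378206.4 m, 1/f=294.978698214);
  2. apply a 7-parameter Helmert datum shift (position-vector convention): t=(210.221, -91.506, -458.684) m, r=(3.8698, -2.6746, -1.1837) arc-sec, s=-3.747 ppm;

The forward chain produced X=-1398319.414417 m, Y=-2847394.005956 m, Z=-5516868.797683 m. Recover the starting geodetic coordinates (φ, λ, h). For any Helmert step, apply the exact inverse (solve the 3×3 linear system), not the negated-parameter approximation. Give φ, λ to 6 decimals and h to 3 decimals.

φ=-60.265381°, λ=-116.159218°, h=1560.449 m

start: X=-1398319.4144, Y=-2847394.0060, Z=-5516868.7977 m
→ Helmert⁻¹: X=-1398590.0648, Y=-2847424.6892, Z=-5516359.2270
→ geod (Bowring, a=6378206.400): φ=-60.26538100°, λ=-116.15921800°, h=1560.4490 m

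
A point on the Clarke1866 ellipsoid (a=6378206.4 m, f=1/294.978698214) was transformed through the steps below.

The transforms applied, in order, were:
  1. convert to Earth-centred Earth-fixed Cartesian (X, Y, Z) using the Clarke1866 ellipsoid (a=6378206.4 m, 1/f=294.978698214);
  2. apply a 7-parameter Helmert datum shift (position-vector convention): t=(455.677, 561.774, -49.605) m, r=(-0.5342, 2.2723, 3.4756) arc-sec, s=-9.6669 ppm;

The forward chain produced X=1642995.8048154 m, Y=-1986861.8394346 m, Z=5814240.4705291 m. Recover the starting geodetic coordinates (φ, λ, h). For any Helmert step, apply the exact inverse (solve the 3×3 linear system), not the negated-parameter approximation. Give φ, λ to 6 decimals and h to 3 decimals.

φ=66.229394°, λ=-50.429666°, h=266.623 m

start: X=1642995.8048, Y=-1986861.8394, Z=5814240.4705 m
→ Helmert⁻¹: X=1642458.4633, Y=-1987485.5600, Z=5814359.2289
→ geod (Bowring, a=6378206.400): φ=66.22939400°, λ=-50.42966600°, h=266.6230 m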